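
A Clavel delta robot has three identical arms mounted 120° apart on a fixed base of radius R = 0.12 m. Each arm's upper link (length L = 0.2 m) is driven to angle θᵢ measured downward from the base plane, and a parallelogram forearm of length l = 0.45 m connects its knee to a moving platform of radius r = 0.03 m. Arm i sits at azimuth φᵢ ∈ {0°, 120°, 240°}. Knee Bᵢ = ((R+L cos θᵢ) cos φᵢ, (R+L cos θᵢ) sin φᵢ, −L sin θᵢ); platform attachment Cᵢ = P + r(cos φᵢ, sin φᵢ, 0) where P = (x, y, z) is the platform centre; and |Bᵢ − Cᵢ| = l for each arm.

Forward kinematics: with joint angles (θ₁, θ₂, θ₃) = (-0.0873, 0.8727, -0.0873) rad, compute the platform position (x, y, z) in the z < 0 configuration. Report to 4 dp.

(0.0920, -0.1594, -0.3543)

arm 1 at φ=0.0°: (R−r)+L cos θ1 = 0.2892;  O1 = (0.2892, 0.0000, 0.0174)
arm 2 at φ=120.0°: (R−r)+L cos θ2 = 0.2186;  O2 = (-0.1093, 0.1893, -0.1532)
arm 3 at φ=240.0°: (R−r)+L cos θ3 = 0.2892;  O3 = (-0.1446, -0.2505, 0.0174)
eliminate P² terms by subtracting sphere 1 from 2 and 3
linear system: -0.7970x+0.3785y = -0.0127−-0.3413z; -0.8677x+-0.5010y = 0.0000−0.0000z
det = 0.7278;  x = 0.0088+-0.2349z,  y = -0.0152+0.4069z
sphere 1 gives Az²+Bz+C=0 with A=1.2208, B=0.0846, C=-0.1233;  B²−4AC=0.6092;  roots -0.3543, 0.2850;  negative root z = -0.3543
x = 0.0920, y = -0.1594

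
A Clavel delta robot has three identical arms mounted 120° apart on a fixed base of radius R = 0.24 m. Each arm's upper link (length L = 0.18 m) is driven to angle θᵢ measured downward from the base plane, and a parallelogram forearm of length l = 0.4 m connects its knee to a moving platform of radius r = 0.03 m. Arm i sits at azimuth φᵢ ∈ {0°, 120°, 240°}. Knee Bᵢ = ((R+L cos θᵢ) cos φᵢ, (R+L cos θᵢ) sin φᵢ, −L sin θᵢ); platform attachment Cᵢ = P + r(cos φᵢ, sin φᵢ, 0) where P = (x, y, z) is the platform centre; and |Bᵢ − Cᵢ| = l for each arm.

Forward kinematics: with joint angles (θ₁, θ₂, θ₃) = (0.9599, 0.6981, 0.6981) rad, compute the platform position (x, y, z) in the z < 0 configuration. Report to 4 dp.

φ1=0.0°: virtual centre (0.3132, 0.0000, -0.1474), radius l
centre 2 = (0.3479·cos120.0°, 0.3479·sin120.0°, -0.1157) = (-0.1739, 0.3013, -0.1157)
φ3=240.0°: virtual centre (-0.1739, -0.3013, -0.1157), radius l
|centre ₂|²−|centre ₁|² = 0.0146;  |centre ₃|²−|centre ₁|² = 0.0146
plane₁₂: -0.9744x+0.6026y+0.0635z = 0.0146
Cramer: x(z) = -0.0149+0.0652z;  y(z) = 0.0000-0.0000z
quadratic in z: (1.0042)z²+(0.2521)z+(-0.0306)=0, √Δ=0.4316 → z ∈ {-0.3404, 0.0894}; z = -0.3404 (taking z<0)
x = -0.0371, y = 0.0000

(-0.0371, 0.0000, -0.3404)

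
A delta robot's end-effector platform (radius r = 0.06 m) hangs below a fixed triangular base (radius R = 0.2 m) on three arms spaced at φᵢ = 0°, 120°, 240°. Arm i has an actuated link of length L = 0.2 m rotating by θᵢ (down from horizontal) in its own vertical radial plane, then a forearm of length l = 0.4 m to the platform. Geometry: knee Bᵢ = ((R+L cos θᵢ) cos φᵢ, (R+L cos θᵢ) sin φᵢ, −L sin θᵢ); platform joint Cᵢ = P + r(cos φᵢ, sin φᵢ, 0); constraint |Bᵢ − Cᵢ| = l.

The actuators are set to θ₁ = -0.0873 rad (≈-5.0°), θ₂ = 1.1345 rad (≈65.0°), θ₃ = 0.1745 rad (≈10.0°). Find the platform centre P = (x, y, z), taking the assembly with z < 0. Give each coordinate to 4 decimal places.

(0.1030, -0.1283, -0.2788)

arm 1 at φ=0.0°: e+L cos θ1 = 0.3392;  O1 = (0.3392, 0.0000, 0.0174)
O2 = (0.2245·cos120.0°, 0.2245·sin120.0°, -0.1813) = (-0.1123, 0.1944, -0.1813)
arm 3 at φ=240.0°: e+L cos θ3 = 0.3370;  O3 = (-0.1685, -0.2918, -0.0347)
subtract pairs → two planes through P
plane₁₂: -0.9030x+0.3889y+-0.3974z = -0.0321
det = 0.9219;  x = 0.0206+-0.2956z,  y = -0.0348+0.3355z
sphere 1 gives Az²+Bz+C=0 with A=1.2000, B=0.1302, C=-0.0570;  B²−4AC=0.2903;  roots -0.2788, 0.1703;  negative root z = -0.2788
x = 0.1030, y = -0.1283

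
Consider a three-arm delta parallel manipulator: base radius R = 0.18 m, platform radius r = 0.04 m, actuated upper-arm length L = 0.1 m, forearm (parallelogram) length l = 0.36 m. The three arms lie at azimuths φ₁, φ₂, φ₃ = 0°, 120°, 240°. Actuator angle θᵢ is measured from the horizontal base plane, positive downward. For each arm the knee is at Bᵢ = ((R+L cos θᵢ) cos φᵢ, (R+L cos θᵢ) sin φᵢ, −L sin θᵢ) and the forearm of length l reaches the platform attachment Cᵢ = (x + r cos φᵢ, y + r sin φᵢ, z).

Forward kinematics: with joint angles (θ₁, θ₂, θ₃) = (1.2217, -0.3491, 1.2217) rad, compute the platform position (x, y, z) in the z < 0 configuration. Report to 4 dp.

(-0.0762, 0.1320, -0.3164)

arm 1 at φ=0.0°: e+L cos θ1 = 0.1742;  O1 = (0.1742, 0.0000, -0.0940)
arm 2 at φ=120.0°: e+L cos θ2 = 0.2340;  O2 = (-0.1170, 0.2026, 0.0342)
φ3=240.0°: virtual centre (-0.0871, -0.1509, -0.0940), radius l
subtract pairs → two planes through P
[-0.5824 0.4052 0.2563]·P = 0.0167;  [-0.5226 -0.3017 0.0000]·P = 0.0000
det = 0.3875;  x = -0.0130+0.1996z,  y = 0.0226+-0.3457z
sphere 1 gives Az²+Bz+C=0 with A=1.1594, B=0.0976, C=-0.0852;  B²−4AC=0.4047;  roots -0.3164, 0.2323;  negative root z = -0.3164
x = -0.0762, y = 0.1320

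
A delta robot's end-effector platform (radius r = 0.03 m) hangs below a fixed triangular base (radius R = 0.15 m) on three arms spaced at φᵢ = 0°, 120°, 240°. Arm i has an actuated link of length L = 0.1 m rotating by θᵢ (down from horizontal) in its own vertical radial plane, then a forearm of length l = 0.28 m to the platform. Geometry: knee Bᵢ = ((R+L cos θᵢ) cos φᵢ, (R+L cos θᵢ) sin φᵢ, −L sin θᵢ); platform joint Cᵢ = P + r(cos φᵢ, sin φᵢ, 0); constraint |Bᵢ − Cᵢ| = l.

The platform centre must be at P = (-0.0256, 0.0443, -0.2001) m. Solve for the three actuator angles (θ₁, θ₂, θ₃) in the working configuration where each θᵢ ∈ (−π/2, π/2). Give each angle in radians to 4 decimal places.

θ₁ = 0.5238, θ₂ = -0.2608, θ₃ = 0.5235

arm 1 (φ=0.0°): x'=-0.0256, y'=0.0443
  e−x'=0.1456;  (l²−L²−(e−x')²−y'²−z²)/2L = 0.0260
  θ1 = atan2(B,A) + arccos(C/0.2475) = 0.5238
arm 2 (φ=120.0°): x'=0.0512, y'=0.0000
  e−x'=0.0688;  (l²−L²−(e−x')²−y'²−z²)/2L = 0.1181
  γ=atan2(-0.2001,0.0688)=-1.2395;  ψ=arccos(0.5581)=0.9786;  θ2=γ+ψ≈-0.2608
arm 3 (φ=240.0°): x'=-0.0256, y'=-0.0443
  e−x'=0.1456;  (l²−L²−(e−x')²−y'²−z²)/2L = 0.0260
  √(A²+B²)=0.2474;  θ3 = -0.9419+1.4654 ≈ 0.5235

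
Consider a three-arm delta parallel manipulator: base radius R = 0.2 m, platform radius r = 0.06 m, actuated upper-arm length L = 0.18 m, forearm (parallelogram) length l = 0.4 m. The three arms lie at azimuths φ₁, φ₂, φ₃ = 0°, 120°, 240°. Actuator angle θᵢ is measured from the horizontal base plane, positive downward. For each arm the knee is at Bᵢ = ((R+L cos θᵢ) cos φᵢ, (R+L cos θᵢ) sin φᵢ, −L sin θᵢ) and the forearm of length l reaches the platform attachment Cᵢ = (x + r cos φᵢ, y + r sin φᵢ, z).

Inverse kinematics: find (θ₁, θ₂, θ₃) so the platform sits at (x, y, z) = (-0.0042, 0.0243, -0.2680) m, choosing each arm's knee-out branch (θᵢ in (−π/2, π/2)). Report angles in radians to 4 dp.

θ₁ = 0.1743, θ₂ = 0.0002, θ₃ = 0.2621

φ1=0.0° → target in arm frame (-0.0042, 0.0243)
  e−x'=0.1442;  (l²−L²−(e−x')²−y'²−z²)/2L = 0.0955
  √(A²+B²)=0.3043;  θ1 = -1.0772+1.2515 ≈ 0.1743
rotate P by −φ2: (0.0231, -0.0085, -0.2680)
  A=0.1169, B=-0.2680, C=(l²−L²−A²−y'²−z²)/(2L)=0.1168
  γ=atan2(-0.2680,0.1169)=-1.1596;  ψ=arccos(0.3995)=1.1598;  θ2=γ+ψ≈0.0002
φ3=240.0° → target in arm frame (-0.0189, -0.0158)
  A=0.1589, B=-0.2680, C=(l²−L²−A²−y'²−z²)/(2L)=0.0841
  √(A²+B²)=0.3116;  θ3 = -1.0355+1.2976 ≈ 0.2621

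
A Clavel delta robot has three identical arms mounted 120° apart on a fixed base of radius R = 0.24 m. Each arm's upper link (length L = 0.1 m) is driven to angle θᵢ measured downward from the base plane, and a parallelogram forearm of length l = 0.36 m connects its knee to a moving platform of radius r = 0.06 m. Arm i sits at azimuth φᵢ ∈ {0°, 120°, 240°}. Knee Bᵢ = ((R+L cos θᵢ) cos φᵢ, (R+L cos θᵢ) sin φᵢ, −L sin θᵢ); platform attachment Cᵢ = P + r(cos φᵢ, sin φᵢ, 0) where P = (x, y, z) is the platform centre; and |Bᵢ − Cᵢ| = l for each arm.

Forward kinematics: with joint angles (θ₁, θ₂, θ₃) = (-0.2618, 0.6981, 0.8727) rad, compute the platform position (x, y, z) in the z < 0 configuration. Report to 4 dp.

φ1=0.0°: virtual centre (0.2766, 0.0000, 0.0259), radius l
arm 2 at φ=120.0°: e+L cos θ2 = 0.2566;  centre 2 = (-0.1283, 0.2222, -0.0643)
arm 3 at φ=240.0°: e+L cos θ3 = 0.2443;  centre 3 = (-0.1221, -0.2115, -0.0766)
|centre ₂|²−|centre ₁|² = -0.0072;  |centre ₃|²−|centre ₁|² = -0.0116
[-0.8098 0.4445 -0.1803]·P = -0.0072;  [-0.7975 -0.4231 -0.2050]·P = -0.0116
Cramer: x(z) = 0.0118-0.2401z;  y(z) = 0.0053-0.0318z
sphere 1 gives Az²+Bz+C=0 with A=1.0587, B=0.0751, C=-0.0588;  B²−4AC=0.2546;  roots -0.2737, 0.2028;  negative root z = -0.2737
x = 0.0775, y = 0.0140

(0.0775, 0.0140, -0.2737)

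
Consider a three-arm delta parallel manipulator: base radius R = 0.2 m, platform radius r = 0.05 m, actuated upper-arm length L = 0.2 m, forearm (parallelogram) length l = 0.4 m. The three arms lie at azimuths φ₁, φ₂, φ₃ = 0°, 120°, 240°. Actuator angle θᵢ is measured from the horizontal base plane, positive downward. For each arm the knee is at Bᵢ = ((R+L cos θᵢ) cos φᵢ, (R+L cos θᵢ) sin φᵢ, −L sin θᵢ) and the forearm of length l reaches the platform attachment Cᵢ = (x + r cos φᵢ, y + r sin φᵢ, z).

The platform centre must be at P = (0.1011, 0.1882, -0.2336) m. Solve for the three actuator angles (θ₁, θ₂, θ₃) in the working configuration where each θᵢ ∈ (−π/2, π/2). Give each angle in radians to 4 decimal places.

arm 1 (φ=0.0°): x'=0.1011, y'=0.1882
  A cos θ + B sin θ = C:  0.0489·cos θ + -0.2336·sin θ = 0.0691
  θ1 = atan2(B,A) + arccos(C/0.2387) = -0.0872
arm 2 (φ=120.0°): x'=0.1124, y'=-0.1817
  A=0.0376, B=-0.2336, C=(l²−L²−A²−y'²−z²)/(2L)=0.0776
  γ=atan2(-0.2336,0.0376)=-1.4114;  ψ=arccos(0.3278)=1.2368;  θ2=γ+ψ≈-0.1745
φ3=240.0° → target in arm frame (-0.2135, -0.0065)
  e−x'=0.3635;  (l²−L²−(e−x')²−y'²−z²)/2L = -0.1669
  θ3 = atan2(B,A) + arccos(C/0.4321) = 1.3963

θ₁ = -0.0872, θ₂ = -0.1745, θ₃ = 1.3963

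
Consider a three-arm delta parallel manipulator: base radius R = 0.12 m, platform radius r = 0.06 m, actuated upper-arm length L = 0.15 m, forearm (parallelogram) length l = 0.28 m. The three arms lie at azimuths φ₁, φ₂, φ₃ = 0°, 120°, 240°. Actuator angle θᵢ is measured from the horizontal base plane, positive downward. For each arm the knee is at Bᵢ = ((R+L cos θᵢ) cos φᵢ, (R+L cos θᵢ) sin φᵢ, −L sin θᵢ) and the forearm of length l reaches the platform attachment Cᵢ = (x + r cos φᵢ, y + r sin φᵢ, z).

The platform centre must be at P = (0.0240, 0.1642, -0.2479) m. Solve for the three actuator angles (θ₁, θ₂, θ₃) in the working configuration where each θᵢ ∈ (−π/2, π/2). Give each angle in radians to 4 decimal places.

θ₁ = 0.6109, θ₂ = 0.0001, θ₃ = 1.3089

arm 1 (φ=0.0°): x'=0.0240, y'=0.1642
  A=0.0360, B=-0.2479, C=(l²−L²−A²−y'²−z²)/(2L)=-0.1127
  θ1 = atan2(B,A) + arccos(C/0.2505) = 0.6109
arm 2 (φ=120.0°): x'=0.1302, y'=-0.1029
  A=-0.0702, B=-0.2479, C=(l²−L²−A²−y'²−z²)/(2L)=-0.0702
  √(A²+B²)=0.2576;  θ2 = -1.8468+1.8469 ≈ 0.0001
arm 3 (φ=240.0°): x'=-0.1542, y'=-0.0613
  A cos θ + B sin θ = C:  0.2142·cos θ + -0.2479·sin θ = -0.1840
  √(A²+B²)=0.3276;  θ3 = -0.8582+2.1671 ≈ 1.3089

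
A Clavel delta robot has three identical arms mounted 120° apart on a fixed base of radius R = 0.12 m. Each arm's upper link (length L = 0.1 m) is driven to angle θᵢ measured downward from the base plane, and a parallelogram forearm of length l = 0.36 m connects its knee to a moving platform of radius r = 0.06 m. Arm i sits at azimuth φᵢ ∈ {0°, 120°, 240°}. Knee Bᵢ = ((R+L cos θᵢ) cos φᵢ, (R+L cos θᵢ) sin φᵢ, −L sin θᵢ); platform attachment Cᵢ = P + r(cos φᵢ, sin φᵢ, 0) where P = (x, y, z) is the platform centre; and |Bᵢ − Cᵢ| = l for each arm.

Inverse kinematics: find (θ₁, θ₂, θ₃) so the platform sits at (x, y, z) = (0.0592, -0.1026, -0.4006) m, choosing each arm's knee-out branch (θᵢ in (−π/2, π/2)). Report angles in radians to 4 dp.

rotate P by −φ1: (0.0592, -0.1026, -0.4006)
  A cos θ + B sin θ = C:  0.0008·cos θ + -0.4006·sin θ = -0.2570
  θ1 = atan2(B,A) + arccos(C/0.4006) = 0.6986
φ2=120.0° → target in arm frame (-0.1185, 0.0000)
  e−x'=0.1785;  (l²−L²−(e−x')²−y'²−z²)/2L = -0.3636
  √(A²+B²)=0.4386;  θ2 = -1.1517+2.5484 ≈ 1.3967
arm 3 (φ=240.0°): x'=0.0593, y'=0.1026
  A=0.0007, B=-0.4006, C=(l²−L²−A²−y'²−z²)/(2L)=-0.2570
  γ=atan2(-0.4006,0.0007)=-1.5689;  ψ=arccos(-0.6416)=2.2673;  θ3=γ+ψ≈0.6984

θ₁ = 0.6986, θ₂ = 1.3967, θ₃ = 0.6984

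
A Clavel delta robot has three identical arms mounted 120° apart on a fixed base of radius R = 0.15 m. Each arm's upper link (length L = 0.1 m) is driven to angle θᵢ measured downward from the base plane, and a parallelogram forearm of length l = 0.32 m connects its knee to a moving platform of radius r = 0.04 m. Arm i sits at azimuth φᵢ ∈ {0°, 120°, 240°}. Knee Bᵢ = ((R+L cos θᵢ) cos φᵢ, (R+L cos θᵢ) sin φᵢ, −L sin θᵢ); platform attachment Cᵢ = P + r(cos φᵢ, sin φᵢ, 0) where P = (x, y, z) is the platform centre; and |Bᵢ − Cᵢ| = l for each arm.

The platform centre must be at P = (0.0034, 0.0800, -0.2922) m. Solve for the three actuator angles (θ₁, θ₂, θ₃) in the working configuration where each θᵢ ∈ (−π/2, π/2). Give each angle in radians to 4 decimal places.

θ₁ = 0.5234, θ₂ = 0.0870, θ₃ = 0.9599

φ1=0.0° → target in arm frame (0.0034, 0.0800)
  A cos θ + B sin θ = C:  0.1066·cos θ + -0.2922·sin θ = -0.0537
  γ=atan2(-0.2922,0.1066)=-1.2210;  ψ=arccos(-0.1727)=1.7444;  θ1=γ+ψ≈0.5234
rotate P by −φ2: (0.0676, -0.0429, -0.2922)
  A cos θ + B sin θ = C:  0.0424·cos θ + -0.2922·sin θ = 0.0169
  θ2 = atan2(B,A) + arccos(C/0.2953) = 0.0870
φ3=240.0° → target in arm frame (-0.0710, -0.0371)
  e−x'=0.1810;  (l²−L²−(e−x')²−y'²−z²)/2L = -0.1355
  θ3 = atan2(B,A) + arccos(C/0.3437) = 0.9599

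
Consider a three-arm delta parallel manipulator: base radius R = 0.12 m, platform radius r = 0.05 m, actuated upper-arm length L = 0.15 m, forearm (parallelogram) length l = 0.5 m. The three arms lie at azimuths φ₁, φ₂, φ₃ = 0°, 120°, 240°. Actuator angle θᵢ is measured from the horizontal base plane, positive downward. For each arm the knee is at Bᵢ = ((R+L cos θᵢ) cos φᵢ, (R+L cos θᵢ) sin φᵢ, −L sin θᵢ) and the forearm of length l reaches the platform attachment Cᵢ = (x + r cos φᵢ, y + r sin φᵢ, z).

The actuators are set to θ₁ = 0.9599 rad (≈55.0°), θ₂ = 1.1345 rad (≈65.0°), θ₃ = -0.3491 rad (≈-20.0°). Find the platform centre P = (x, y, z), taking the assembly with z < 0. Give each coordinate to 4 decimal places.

arm 1 at φ=0.0°: e+L cos θ1 = 0.1560;  centre 1 = (0.1560, 0.0000, -0.1229)
arm 2 at φ=120.0°: e+L cos θ2 = 0.1334;  centre 2 = (-0.0667, 0.1155, -0.1359)
centre 3 = (0.2110·cos240.0°, 0.2110·sin240.0°, 0.0513) = (-0.1055, -0.1827, 0.0513)
subtract pairs → two planes through P
plane₁₂: -0.4455x+0.2310y+-0.0262z = -0.0032
Cramer: x(z) = -0.0022+0.2501z;  y(z) = -0.0179+0.5954z
quadratic in z: (1.4171)z²+(0.1453)z+(-0.2095)=0, √Δ=1.0995 → z ∈ {-0.4392, 0.3367}; z = -0.4392 (taking z<0)
x = -0.1120, y = -0.2794

(-0.1120, -0.2794, -0.4392)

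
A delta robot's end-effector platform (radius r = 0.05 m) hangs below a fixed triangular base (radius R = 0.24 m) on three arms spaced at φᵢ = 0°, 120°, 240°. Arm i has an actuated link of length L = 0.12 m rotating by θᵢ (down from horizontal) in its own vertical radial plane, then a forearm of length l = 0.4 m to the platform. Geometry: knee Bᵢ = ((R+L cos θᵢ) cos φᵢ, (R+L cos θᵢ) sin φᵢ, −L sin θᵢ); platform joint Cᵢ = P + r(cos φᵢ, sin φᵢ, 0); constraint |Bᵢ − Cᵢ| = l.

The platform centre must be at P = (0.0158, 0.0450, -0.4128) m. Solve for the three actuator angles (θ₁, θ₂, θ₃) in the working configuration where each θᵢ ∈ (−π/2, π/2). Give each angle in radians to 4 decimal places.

φ1=0.0° → target in arm frame (0.0158, 0.0450)
  A cos θ + B sin θ = C:  0.1742·cos θ + -0.4128·sin θ = -0.2382
  θ1 = atan2(B,A) + arccos(C/0.4481) = 0.9599
arm 2 (φ=120.0°): x'=0.0311, y'=-0.0362
  e−x'=0.1589;  (l²−L²−(e−x')²−y'²−z²)/2L = -0.2140
  γ=atan2(-0.4128,0.1589)=-1.2033;  ψ=arccos(-0.4839)=2.0759;  θ2=γ+ψ≈0.8726
arm 3 (φ=240.0°): x'=-0.0469, y'=-0.0088
  A cos θ + B sin θ = C:  0.2369·cos θ + -0.4128·sin θ = -0.3375
  θ3 = atan2(B,A) + arccos(C/0.4759) = 1.3091

θ₁ = 0.9599, θ₂ = 0.8726, θ₃ = 1.3091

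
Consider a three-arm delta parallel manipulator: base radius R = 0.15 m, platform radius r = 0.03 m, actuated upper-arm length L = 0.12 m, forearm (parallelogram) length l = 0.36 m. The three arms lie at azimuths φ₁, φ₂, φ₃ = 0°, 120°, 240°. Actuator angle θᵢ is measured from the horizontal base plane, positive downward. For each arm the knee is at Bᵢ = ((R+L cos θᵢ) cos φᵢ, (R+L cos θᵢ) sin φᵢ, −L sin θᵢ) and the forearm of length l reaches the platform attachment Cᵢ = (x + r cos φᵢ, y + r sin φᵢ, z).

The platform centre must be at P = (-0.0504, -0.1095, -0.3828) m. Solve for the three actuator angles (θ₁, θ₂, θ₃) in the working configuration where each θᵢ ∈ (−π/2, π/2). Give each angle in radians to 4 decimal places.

φ1=0.0° → target in arm frame (-0.0504, -0.1095)
  A cos θ + B sin θ = C:  0.1704·cos θ + -0.3828·sin θ = -0.3015
  √(A²+B²)=0.4190;  θ1 = -1.1520+2.3740 ≈ 1.2220
rotate P by −φ2: (-0.0696, 0.0984, -0.3828)
  A=0.1896, B=-0.3828, C=(l²−L²−A²−y'²−z²)/(2L)=-0.3207
  √(A²+B²)=0.4272;  θ2 = -1.1109+2.4201 ≈ 1.3092
φ3=240.0° → target in arm frame (0.1200, 0.0111)
  A cos θ + B sin θ = C:  0.0000·cos θ + -0.3828·sin θ = -0.1311
  θ3 = atan2(B,A) + arccos(C/0.3828) = 0.3494

θ₁ = 1.2220, θ₂ = 1.3092, θ₃ = 0.3494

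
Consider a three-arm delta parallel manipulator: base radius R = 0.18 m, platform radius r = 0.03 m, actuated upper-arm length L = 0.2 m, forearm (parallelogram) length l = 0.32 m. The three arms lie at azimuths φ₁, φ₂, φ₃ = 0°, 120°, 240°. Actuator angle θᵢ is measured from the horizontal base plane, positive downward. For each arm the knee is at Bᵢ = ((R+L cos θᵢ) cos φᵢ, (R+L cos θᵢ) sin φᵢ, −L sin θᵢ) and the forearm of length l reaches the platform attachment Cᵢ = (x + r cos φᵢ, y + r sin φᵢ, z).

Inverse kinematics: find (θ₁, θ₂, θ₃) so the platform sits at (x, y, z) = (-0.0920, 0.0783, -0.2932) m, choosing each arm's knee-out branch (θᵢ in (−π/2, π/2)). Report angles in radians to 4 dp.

θ₁ = 1.3092, θ₂ = 0.3491, θ₃ = 1.0472

rotate P by −φ1: (-0.0920, 0.0783, -0.2932)
  A cos θ + B sin θ = C:  0.2420·cos θ + -0.2932·sin θ = -0.2207
  θ1 = atan2(B,A) + arccos(C/0.3802) = 1.3092
arm 2 (φ=120.0°): x'=0.1138, y'=0.0405
  A=0.0362, B=-0.2932, C=(l²−L²−A²−y'²−z²)/(2L)=-0.0663
  γ=atan2(-0.2932,0.0362)=-1.4480;  ψ=arccos(-0.2244)=1.7971;  θ2=γ+ψ≈0.3491
arm 3 (φ=240.0°): x'=-0.0218, y'=-0.1188
  A=0.1718, B=-0.2932, C=(l²−L²−A²−y'²−z²)/(2L)=-0.1680
  θ3 = atan2(B,A) + arccos(C/0.3398) = 1.0472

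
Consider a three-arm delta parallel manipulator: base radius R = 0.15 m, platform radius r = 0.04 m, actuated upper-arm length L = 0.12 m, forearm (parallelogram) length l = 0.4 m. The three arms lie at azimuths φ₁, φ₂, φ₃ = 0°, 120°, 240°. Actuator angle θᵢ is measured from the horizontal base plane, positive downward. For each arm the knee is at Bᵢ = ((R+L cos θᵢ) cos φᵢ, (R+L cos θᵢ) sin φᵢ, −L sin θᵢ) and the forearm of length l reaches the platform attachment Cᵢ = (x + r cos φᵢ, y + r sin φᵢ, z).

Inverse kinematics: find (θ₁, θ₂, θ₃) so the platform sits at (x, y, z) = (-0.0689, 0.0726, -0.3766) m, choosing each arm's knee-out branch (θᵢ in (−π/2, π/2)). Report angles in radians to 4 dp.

arm 1 (φ=0.0°): x'=-0.0689, y'=0.0726
  A cos θ + B sin θ = C:  0.1789·cos θ + -0.3766·sin θ = -0.1396
  √(A²+B²)=0.4169;  θ1 = -1.1273+1.9122 ≈ 0.7849
arm 2 (φ=120.0°): x'=0.0973, y'=0.0234
  A cos θ + B sin θ = C:  0.0127·cos θ + -0.3766·sin θ = 0.0128
  √(A²+B²)=0.3768;  θ2 = -1.5371+1.5369 ≈ -0.0003
φ3=240.0° → target in arm frame (-0.0284, -0.0960)
  A=0.1384, B=-0.3766, C=(l²−L²−A²−y'²−z²)/(2L)=-0.1025
  γ=atan2(-0.3766,0.1384)=-1.2186;  ψ=arccos(-0.2554)=1.8291;  θ3=γ+ψ≈0.6105

θ₁ = 0.7849, θ₂ = -0.0003, θ₃ = 0.6105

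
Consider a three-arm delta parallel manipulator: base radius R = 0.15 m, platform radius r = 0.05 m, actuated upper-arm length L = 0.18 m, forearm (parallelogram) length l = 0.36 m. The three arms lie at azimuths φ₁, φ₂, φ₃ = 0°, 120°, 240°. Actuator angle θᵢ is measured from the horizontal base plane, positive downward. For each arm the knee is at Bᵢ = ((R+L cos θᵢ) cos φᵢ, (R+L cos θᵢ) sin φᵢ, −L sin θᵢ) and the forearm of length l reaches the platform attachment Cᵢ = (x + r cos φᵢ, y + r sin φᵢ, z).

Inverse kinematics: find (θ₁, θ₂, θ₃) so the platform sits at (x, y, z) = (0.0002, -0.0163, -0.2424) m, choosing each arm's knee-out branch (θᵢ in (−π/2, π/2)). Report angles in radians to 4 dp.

rotate P by −φ1: (0.0002, -0.0163, -0.2424)
  A=0.0998, B=-0.2424, C=(l²−L²−A²−y'²−z²)/(2L)=0.0784
  √(A²+B²)=0.2621;  θ1 = -1.1802+1.2672 ≈ 0.0869
rotate P by −φ2: (-0.0142, 0.0080, -0.2424)
  e−x'=0.1142;  (l²−L²−(e−x')²−y'²−z²)/2L = 0.0704
  √(A²+B²)=0.2680;  θ2 = -1.1305+1.3051 ≈ 0.1746
rotate P by −φ3: (0.0140, 0.0083, -0.2424)
  A cos θ + B sin θ = C:  0.0860·cos θ + -0.2424·sin θ = 0.0861
  θ3 = atan2(B,A) + arccos(C/0.2572) = -0.0003

θ₁ = 0.0869, θ₂ = 0.1746, θ₃ = -0.0003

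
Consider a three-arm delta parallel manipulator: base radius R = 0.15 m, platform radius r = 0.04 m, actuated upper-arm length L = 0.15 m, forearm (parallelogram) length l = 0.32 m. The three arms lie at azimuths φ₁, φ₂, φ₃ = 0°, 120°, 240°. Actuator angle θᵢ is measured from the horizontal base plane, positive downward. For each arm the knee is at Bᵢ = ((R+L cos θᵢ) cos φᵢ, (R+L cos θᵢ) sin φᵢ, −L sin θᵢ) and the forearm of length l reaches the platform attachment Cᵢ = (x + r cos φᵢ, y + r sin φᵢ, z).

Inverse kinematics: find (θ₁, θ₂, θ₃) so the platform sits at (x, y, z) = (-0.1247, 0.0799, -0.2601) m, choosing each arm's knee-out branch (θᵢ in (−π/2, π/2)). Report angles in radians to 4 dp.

θ₁ = 1.2215, θ₂ = -0.1741, θ₃ = 0.6980

rotate P by −φ1: (-0.1247, 0.0799, -0.2601)
  e−x'=0.2347;  (l²−L²−(e−x')²−y'²−z²)/2L = -0.1641
  γ=atan2(-0.2601,0.2347)=-0.8367;  ψ=arccos(-0.4683)=2.0582;  θ1=γ+ψ≈1.2215
φ2=120.0° → target in arm frame (0.1315, 0.0680)
  e−x'=-0.0215;  (l²−L²−(e−x')²−y'²−z²)/2L = 0.0238
  √(A²+B²)=0.2610;  θ2 = -1.6534+1.4793 ≈ -0.1741
arm 3 (φ=240.0°): x'=-0.0068, y'=-0.1479
  A cos θ + B sin θ = C:  0.1168·cos θ + -0.2601·sin θ = -0.0776
  θ3 = atan2(B,A) + arccos(C/0.2851) = 0.6980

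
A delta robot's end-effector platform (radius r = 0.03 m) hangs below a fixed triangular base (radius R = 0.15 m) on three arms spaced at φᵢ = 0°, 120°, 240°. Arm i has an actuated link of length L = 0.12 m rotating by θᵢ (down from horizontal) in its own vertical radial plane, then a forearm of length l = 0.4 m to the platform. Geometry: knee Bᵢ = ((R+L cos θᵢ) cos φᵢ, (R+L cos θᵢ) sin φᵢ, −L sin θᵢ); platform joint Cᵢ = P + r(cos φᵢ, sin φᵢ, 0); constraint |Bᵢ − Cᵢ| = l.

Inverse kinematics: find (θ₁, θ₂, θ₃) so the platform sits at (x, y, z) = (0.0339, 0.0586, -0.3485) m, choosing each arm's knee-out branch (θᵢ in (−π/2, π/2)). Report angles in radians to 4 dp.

rotate P by −φ1: (0.0339, 0.0586, -0.3485)
  A cos θ + B sin θ = C:  0.0861·cos θ + -0.3485·sin θ = 0.0554
  θ1 = atan2(B,A) + arccos(C/0.3590) = 0.0872
φ2=120.0° → target in arm frame (0.0338, -0.0587)
  A=0.0862, B=-0.3485, C=(l²−L²−A²−y'²−z²)/(2L)=0.0553
  γ=atan2(-0.3485,0.0862)=-1.3283;  ψ=arccos(0.1541)=1.4161;  θ2=γ+ψ≈0.0878
rotate P by −φ3: (-0.0677, 0.0001, -0.3485)
  A cos θ + B sin θ = C:  0.1877·cos θ + -0.3485·sin θ = -0.0462
  θ3 = atan2(B,A) + arccos(C/0.3958) = 0.6110

θ₁ = 0.0872, θ₂ = 0.0878, θ₃ = 0.6110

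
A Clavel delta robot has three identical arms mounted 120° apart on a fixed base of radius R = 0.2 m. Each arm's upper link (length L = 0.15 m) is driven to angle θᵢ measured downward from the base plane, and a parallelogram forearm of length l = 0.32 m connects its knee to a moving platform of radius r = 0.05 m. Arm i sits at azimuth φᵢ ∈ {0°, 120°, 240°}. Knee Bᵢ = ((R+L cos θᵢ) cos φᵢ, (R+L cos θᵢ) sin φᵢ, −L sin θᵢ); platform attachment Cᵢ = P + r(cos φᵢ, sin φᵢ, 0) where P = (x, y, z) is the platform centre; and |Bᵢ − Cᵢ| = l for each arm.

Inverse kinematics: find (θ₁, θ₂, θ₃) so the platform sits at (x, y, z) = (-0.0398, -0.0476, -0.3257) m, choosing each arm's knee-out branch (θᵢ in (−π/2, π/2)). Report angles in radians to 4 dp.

φ1=0.0° → target in arm frame (-0.0398, -0.0476)
  A cos θ + B sin θ = C:  0.1898·cos θ + -0.3257·sin θ = -0.2149
  γ=atan2(-0.3257,0.1898)=-1.0432;  ψ=arccos(-0.5701)=2.1774;  θ1=γ+ψ≈1.1342
φ2=120.0° → target in arm frame (-0.0213, 0.0583)
  e−x'=0.1713;  (l²−L²−(e−x')²−y'²−z²)/2L = -0.1964
  γ=atan2(-0.3257,0.1713)=-1.0866;  ψ=arccos(-0.5337)=2.1338;  θ2=γ+ψ≈1.0473
φ3=240.0° → target in arm frame (0.0611, -0.0107)
  e−x'=0.0889;  (l²−L²−(e−x')²−y'²−z²)/2L = -0.1140
  γ=atan2(-0.3257,0.0889)=-1.3044;  ψ=arccos(-0.3376)=1.9152;  θ3=γ+ψ≈0.6108

θ₁ = 1.1342, θ₂ = 1.0473, θ₃ = 0.6108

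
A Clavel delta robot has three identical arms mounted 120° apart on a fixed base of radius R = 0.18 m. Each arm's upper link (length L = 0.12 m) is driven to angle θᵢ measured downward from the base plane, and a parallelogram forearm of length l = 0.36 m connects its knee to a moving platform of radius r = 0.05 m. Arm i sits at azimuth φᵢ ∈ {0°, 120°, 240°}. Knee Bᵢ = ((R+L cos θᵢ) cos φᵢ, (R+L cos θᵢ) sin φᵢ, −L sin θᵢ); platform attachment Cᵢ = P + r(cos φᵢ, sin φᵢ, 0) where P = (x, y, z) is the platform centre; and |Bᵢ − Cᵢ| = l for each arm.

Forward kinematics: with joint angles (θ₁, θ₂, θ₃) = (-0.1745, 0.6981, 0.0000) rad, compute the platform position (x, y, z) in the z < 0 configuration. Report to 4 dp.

(0.0508, -0.0623, -0.2737)

S1 = (0.2482·cos0.0°, 0.2482·sin0.0°, 0.0208) = (0.2482, 0.0000, 0.0208)
arm 2 at φ=120.0°: ρ2 = 0.2219;  S2 = (-0.1110, 0.1922, -0.0771)
arm 3 at φ=240.0°: ρ3 = 0.2500;  S3 = (-0.1250, -0.2165, 0.0000)
subtract pairs → two planes through P
[-0.7183 0.3844 -0.1959]·P = -0.0068;  [-0.7464 -0.4330 -0.0417]·P = 0.0005
Cramer: x(z) = 0.0046-0.1687z;  y(z) = -0.0091+0.1945z
quadratic in z: (1.0663)z²+(0.0370)z+(-0.0698)=0, √Δ=0.5468 → z ∈ {-0.2737, 0.2391}; z = -0.2737 (taking z<0)
x = 0.0508, y = -0.0623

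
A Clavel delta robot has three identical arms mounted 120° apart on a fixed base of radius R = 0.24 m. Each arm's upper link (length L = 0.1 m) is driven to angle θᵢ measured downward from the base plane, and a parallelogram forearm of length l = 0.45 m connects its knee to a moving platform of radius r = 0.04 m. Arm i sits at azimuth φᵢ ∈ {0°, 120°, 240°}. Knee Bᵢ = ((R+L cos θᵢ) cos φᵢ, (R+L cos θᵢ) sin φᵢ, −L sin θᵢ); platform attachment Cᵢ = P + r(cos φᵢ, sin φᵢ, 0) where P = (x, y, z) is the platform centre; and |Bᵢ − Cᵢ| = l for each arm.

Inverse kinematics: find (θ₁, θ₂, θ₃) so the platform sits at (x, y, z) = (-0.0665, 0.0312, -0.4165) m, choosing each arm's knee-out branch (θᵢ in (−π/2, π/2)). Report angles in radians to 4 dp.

rotate P by −φ1: (-0.0665, 0.0312, -0.4165)
  A=0.2665, B=-0.4165, C=(l²−L²−A²−y'²−z²)/(2L)=-0.2648
  θ1 = atan2(B,A) + arccos(C/0.4945) = 1.1344
φ2=120.0° → target in arm frame (0.0603, 0.0420)
  A cos θ + B sin θ = C:  0.1397·cos θ + -0.4165·sin θ = -0.0113
  γ=atan2(-0.4165,0.1397)=-1.2471;  ψ=arccos(-0.0257)=1.5965;  θ2=γ+ψ≈0.3494
φ3=240.0° → target in arm frame (0.0062, -0.0732)
  A=0.1938, B=-0.4165, C=(l²−L²−A²−y'²−z²)/(2L)=-0.1194
  γ=atan2(-0.4165,0.1938)=-1.1353;  ψ=arccos(-0.2599)=1.8337;  θ3=γ+ψ≈0.6983

θ₁ = 1.1344, θ₂ = 0.3494, θ₃ = 0.6983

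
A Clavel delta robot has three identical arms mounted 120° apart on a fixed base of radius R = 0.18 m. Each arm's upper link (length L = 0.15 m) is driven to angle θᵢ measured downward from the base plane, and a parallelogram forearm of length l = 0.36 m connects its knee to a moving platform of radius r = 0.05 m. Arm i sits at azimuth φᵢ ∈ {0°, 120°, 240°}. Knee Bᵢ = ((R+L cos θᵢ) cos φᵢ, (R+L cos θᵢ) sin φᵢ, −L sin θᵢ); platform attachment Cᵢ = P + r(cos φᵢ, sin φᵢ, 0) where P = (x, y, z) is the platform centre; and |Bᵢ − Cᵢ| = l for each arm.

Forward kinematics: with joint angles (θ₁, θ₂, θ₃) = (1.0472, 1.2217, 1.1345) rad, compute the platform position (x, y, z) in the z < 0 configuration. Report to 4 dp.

(0.0204, -0.0120, -0.4388)

centre 1 = (0.2050·cos0.0°, 0.2050·sin0.0°, -0.1299) = (0.2050, 0.0000, -0.1299)
centre 2 = (0.1813·cos120.0°, 0.1813·sin120.0°, -0.1410) = (-0.0907, 0.1570, -0.1410)
centre 3 = (0.1934·cos240.0°, 0.1934·sin240.0°, -0.1359) = (-0.0967, -0.1675, -0.1359)
eliminate P² terms by subtracting sphere 1 from 2 and 3
linear system: -0.5913x+0.3140y = -0.0062−-0.0221z; -0.6034x+-0.3350y = -0.0030−-0.0121z
Cramer: x(z) = 0.0078-0.0289z;  y(z) = -0.0050+0.0160z
quadratic in z: (1.0011)z²+(0.2710)z+(-0.0738)=0, √Δ=0.6074 → z ∈ {-0.4388, 0.1680}; z = -0.4388 (taking z<0)
x = 0.0204, y = -0.0120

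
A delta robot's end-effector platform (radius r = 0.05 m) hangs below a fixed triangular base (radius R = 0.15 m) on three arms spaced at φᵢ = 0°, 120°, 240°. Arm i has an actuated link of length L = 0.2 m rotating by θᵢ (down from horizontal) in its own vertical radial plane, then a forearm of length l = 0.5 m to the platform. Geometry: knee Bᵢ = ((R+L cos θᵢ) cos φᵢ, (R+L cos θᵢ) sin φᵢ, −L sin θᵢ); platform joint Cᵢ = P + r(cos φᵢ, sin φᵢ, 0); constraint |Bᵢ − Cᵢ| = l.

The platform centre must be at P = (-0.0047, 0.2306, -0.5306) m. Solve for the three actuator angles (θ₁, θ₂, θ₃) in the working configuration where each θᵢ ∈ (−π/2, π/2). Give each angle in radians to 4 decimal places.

arm 1 (φ=0.0°): x'=-0.0047, y'=0.2306
  A=0.1047, B=-0.5306, C=(l²−L²−A²−y'²−z²)/(2L)=-0.3392
  √(A²+B²)=0.5408;  θ1 = -1.3760+2.2487 ≈ 0.8727
φ2=120.0° → target in arm frame (0.2021, -0.1112)
  A cos θ + B sin θ = C:  -0.1021·cos θ + -0.5306·sin θ = -0.2358
  θ2 = atan2(B,A) + arccos(C/0.5403) = 0.2616
φ3=240.0° → target in arm frame (-0.1974, -0.1194)
  A=0.2974, B=-0.5306, C=(l²−L²−A²−y'²−z²)/(2L)=-0.4355
  √(A²+B²)=0.6082;  θ3 = -1.0600+2.3689 ≈ 1.3089

θ₁ = 0.8727, θ₂ = 0.2616, θ₃ = 1.3089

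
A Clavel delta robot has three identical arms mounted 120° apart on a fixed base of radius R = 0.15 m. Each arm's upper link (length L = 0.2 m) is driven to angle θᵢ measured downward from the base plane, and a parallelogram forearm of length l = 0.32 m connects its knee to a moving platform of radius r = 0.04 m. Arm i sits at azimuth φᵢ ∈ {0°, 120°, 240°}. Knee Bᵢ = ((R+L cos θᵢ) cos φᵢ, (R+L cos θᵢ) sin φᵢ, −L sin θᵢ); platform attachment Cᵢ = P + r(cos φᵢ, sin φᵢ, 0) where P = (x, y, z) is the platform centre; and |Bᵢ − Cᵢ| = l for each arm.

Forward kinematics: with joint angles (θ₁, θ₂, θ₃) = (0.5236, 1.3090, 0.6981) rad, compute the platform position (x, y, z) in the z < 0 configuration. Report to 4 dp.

φ1=0.0°: virtual centre (0.2832, 0.0000, -0.1000), radius l
φ2=120.0°: virtual centre (-0.0809, 0.1401, -0.1932), radius l
arm 3 at φ=240.0°: (R−r)+L cos θ3 = 0.2632;  S3 = (-0.1316, -0.2279, -0.1286)
subtract pairs → two planes through P
linear system: -0.7282x+0.2802y = -0.0267−-0.1864z; -0.8296x+-0.4559y = -0.0044−-0.0571z
det = 0.5644;  x = 0.0238+-0.1789z,  y = -0.0336+0.2003z
sphere 1 gives Az²+Bz+C=0 with A=1.0721, B=0.2794, C=-0.0240;  B²−4AC=0.1808;  roots -0.3286, 0.0680;  negative root z = -0.3286
x = 0.0825, y = -0.0994

(0.0825, -0.0994, -0.3286)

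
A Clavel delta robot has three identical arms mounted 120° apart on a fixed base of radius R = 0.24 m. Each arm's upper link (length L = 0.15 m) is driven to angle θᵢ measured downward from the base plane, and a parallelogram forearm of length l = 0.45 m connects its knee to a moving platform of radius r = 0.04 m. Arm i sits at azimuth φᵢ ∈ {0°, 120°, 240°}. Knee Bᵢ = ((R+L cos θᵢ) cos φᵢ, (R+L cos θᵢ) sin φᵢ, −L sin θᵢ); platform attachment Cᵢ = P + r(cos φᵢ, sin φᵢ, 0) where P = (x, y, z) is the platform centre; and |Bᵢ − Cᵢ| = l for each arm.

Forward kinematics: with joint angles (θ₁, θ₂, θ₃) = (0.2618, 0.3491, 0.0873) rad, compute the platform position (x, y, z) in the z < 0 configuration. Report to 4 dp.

O1 = (0.3449·cos0.0°, 0.3449·sin0.0°, -0.0388) = (0.3449, 0.0000, -0.0388)
φ2=120.0°: virtual centre (-0.1705, 0.2953, -0.0513), radius l
φ3=240.0°: virtual centre (-0.1747, -0.3026, -0.0131), radius l
eliminate P² terms by subtracting sphere 1 from 2 and 3
plane₁₂: -1.0307x+0.5905y+-0.0250z = -0.0016
Cramer: x(z) = -0.0001+0.0124z;  y(z) = -0.0028+0.0639z
quadratic in z: (1.0042)z²+(0.0688)z+(-0.0820)=0, √Δ=0.5779 → z ∈ {-0.3220, 0.2535}; z = -0.3220 (taking z<0)
x = -0.0041, y = -0.0234

(-0.0041, -0.0234, -0.3220)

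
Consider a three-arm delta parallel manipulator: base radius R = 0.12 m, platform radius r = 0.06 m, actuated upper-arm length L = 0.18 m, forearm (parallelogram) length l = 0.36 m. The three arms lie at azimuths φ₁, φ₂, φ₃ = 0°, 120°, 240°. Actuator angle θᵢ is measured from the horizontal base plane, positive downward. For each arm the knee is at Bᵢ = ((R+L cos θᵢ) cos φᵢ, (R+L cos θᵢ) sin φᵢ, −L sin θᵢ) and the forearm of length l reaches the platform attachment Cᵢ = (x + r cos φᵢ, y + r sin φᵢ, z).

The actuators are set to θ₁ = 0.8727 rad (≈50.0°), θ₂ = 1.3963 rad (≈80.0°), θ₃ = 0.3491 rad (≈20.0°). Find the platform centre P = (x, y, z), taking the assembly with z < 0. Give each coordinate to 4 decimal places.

S1 = (0.1757·cos0.0°, 0.1757·sin0.0°, -0.1379) = (0.1757, 0.0000, -0.1379)
arm 2 at φ=120.0°: (R−r)+L cos θ2 = 0.0913;  S2 = (-0.0456, 0.0790, -0.1773)
arm 3 at φ=240.0°: (R−r)+L cos θ3 = 0.2291;  S3 = (-0.1146, -0.1984, -0.0616)
eliminate P² terms by subtracting sphere 1 from 2 and 3
plane₁₂: -0.4426x+0.1580y+-0.0787z = -0.0101
Cramer: x(z) = 0.0112-0.0267z;  y(z) = -0.0326+0.4236z
quadratic in z: (1.1801)z²+(0.2569)z+(-0.0825)=0, √Δ=0.6748 → z ∈ {-0.3947, 0.1770}; z = -0.3947 (taking z<0)
x = 0.0218, y = -0.1998

(0.0218, -0.1998, -0.3947)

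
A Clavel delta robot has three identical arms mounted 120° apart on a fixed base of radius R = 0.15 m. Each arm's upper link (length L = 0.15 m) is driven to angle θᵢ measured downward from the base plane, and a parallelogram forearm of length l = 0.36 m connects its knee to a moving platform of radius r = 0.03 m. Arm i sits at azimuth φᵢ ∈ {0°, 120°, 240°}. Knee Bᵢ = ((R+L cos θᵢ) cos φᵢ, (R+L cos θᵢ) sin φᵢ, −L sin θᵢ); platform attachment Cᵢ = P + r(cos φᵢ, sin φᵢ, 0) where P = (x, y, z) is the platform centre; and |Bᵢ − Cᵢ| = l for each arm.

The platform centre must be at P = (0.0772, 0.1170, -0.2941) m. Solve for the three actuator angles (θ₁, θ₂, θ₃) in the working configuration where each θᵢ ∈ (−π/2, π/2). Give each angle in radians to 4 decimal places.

θ₁ = 0.0875, θ₂ = 0.1744, θ₃ = 1.1346

arm 1 (φ=0.0°): x'=0.0772, y'=0.1170
  e−x'=0.0428;  (l²−L²−(e−x')²−y'²−z²)/2L = 0.0169
  √(A²+B²)=0.2972;  θ1 = -1.4263+1.5137 ≈ 0.0875
φ2=120.0° → target in arm frame (0.0627, -0.1254)
  A cos θ + B sin θ = C:  0.0573·cos θ + -0.2941·sin θ = 0.0054
  √(A²+B²)=0.2996;  θ2 = -1.3785+1.5529 ≈ 0.1744
φ3=240.0° → target in arm frame (-0.1399, 0.0084)
  A cos θ + B sin θ = C:  0.2599·cos θ + -0.2941·sin θ = -0.1568
  √(A²+B²)=0.3925;  θ3 = -0.8470+1.9816 ≈ 1.1346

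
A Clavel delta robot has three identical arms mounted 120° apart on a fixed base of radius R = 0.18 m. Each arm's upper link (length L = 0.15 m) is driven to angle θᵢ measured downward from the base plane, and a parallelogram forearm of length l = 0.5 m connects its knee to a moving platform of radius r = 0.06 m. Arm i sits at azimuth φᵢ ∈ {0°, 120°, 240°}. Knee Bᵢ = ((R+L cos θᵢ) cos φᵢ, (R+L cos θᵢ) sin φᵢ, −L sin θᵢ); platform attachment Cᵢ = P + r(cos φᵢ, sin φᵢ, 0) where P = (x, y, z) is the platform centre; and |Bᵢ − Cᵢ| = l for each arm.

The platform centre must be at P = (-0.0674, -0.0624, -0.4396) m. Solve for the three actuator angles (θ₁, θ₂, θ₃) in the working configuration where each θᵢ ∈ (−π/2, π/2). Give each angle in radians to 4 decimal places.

θ₁ = 0.4362, θ₂ = 0.2618, θ₃ = -0.1749

arm 1 (φ=0.0°): x'=-0.0674, y'=-0.0624
  A cos θ + B sin θ = C:  0.1874·cos θ + -0.4396·sin θ = -0.0159
  γ=atan2(-0.4396,0.1874)=-1.1678;  ψ=arccos(-0.0332)=1.6040;  θ1=γ+ψ≈0.4362
arm 2 (φ=120.0°): x'=-0.0203, y'=0.0896
  e−x'=0.1403;  (l²−L²−(e−x')²−y'²−z²)/2L = 0.0218
  γ=atan2(-0.4396,0.1403)=-1.2618;  ψ=arccos(0.0472)=1.5236;  θ2=γ+ψ≈0.2618
arm 3 (φ=240.0°): x'=0.0877, y'=-0.0272
  A cos θ + B sin θ = C:  0.0323·cos θ + -0.4396·sin θ = 0.1082
  γ=atan2(-0.4396,0.0323)=-1.4975;  ψ=arccos(0.2456)=1.3227;  θ3=γ+ψ≈-0.1749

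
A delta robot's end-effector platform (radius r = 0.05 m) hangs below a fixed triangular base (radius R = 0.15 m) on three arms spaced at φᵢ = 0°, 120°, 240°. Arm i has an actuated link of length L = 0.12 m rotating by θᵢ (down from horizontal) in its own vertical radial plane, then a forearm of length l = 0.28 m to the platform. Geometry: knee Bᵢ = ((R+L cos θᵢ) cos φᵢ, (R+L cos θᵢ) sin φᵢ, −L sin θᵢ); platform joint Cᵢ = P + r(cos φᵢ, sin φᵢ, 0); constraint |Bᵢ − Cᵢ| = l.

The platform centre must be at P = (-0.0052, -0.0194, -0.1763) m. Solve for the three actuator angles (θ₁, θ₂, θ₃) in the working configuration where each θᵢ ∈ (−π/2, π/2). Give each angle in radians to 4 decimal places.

arm 1 (φ=0.0°): x'=-0.0052, y'=-0.0194
  A cos θ + B sin θ = C:  0.1052·cos θ + -0.1763·sin θ = 0.0895
  θ1 = atan2(B,A) + arccos(C/0.2053) = 0.0870
φ2=120.0° → target in arm frame (-0.0142, 0.0142)
  e−x'=0.1142;  (l²−L²−(e−x')²−y'²−z²)/2L = 0.0820
  θ2 = atan2(B,A) + arccos(C/0.2101) = 0.1739
φ3=240.0° → target in arm frame (0.0194, 0.0052)
  A cos θ + B sin θ = C:  0.0806·cos θ + -0.1763·sin θ = 0.1100
  γ=atan2(-0.1763,0.0806)=-1.1420;  ψ=arccos(0.5673)=0.9675;  θ3=γ+ψ≈-0.1745

θ₁ = 0.0870, θ₂ = 0.1739, θ₃ = -0.1745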